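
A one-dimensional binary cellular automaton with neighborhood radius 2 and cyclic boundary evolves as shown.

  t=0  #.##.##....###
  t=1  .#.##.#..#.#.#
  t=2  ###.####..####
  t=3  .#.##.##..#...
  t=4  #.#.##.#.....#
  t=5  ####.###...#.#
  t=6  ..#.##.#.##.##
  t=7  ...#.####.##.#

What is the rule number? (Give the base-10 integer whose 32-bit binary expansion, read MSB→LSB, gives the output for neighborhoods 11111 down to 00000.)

1555185350

  nb #####: next=.  (t=2,i=0, bit31=0)
  nb ####.: next=#  (t=0,i=13, bit30=1)
  nb ###.#: next=.  (t=0,i=0, bit29=0)
  nb ###..: next=#  (t=2,i=7, bit28=1)
  nb ##.##: next=#  (t=0,i=1, bit27=1)
  nb ##.#.: next=#  (t=1,i=5, bit26=1)
  nb ##..#: next=.  (t=2,i=8, bit25=0)
  nb ##...: next=.  (t=0,i=7, bit24=0)
  nb #.###: next=#  (t=2,i=4, bit23=1)
  nb #.##.: next=.  (t=0,i=2, bit22=0)
  nb #.#.#: next=#  (t=1,i=1, bit21=1)
  nb #.#..: next=#  (t=1,i=6, bit20=1)
  nb #..##: next=.  (t=2,i=9, bit19=0)
  nb #..#.: next=.  (t=1,i=8, bit18=0)
  nb #...#: next=#  (t=5,i=9, bit17=1)
  nb #....: next=.  (t=0,i=8, bit16=0)
  nb .####: next=.  (t=0,i=12, bit15=0)
  nb .###.: next=.  (t=5,i=6, bit14=0)
  nb .##.#: next=#  (t=0,i=3, bit13=1)
  nb .##..: next=#  (t=0,i=6, bit12=1)
  nb .#.##: next=#  (t=1,i=2, bit11=1)
  nb .#.#.: next=#  (t=1,i=0, bit10=1)
  nb .#..#: next=#  (t=1,i=7, bit9=1)
  nb .#...: next=.  (t=3,i=11, bit8=0)
  nb ..###: next=#  (t=0,i=11, bit7=1)
  nb ..##.: next=#  (t=4,i=13, bit6=1)
  nb ..#.#: next=.  (t=1,i=9, bit5=0)
  nb ..#..: next=.  (t=3,i=10, bit4=0)
  nb ...##: next=.  (t=0,i=10, bit3=0)
  nb ...#.: next=#  (t=3,i=0, bit2=1)
  nb ....#: next=#  (t=0,i=9, bit1=1)
  nb .....: next=.  (t=4,i=10, bit0=0)
  bits 01011100101100100011111011000110 = 1555185350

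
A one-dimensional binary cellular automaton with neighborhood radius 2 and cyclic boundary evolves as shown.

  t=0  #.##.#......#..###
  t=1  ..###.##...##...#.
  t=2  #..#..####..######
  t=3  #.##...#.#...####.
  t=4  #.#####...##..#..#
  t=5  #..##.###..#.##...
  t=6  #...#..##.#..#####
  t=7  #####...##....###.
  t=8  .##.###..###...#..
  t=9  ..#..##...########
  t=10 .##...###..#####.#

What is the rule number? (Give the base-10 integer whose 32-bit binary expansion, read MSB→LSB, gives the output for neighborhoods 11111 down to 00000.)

2506617108

  #####|#  b31=1 t=2,i=14
  ####.|.  b30=0 t=0,i=17
  ###.#|.  b29=0 t=0,i=0
  ###..|#  b28=1 t=2,i=0
  ##.##|.  b27=0 t=0,i=1
  ##.#.|#  b26=1 t=0,i=4
  ##..#|.  b25=0 t=2,i=1
  ##...|#  b24=1 t=1,i=8
  #.###|.  b23=0 t=4,i=2
  #.##.|#  b22=1 t=0,i=2
  #.#.#|#  b21=1 t=3,i=0
  #.#..|.  b20=0 t=0,i=5
  #..##|.  b19=0 t=0,i=14
  #..#.|#  b18=1 t=2,i=2
  #...#|#  b17=1 t=1,i=0
  #....|#  b16=1 t=0,i=7
  .####|#  b15=1 t=0,i=16
  .###.|#  b14=1 t=1,i=3
  .##.#|#  b13=1 t=0,i=3
  .##..|#  b12=1 t=1,i=7
  .#.##|.  b11=0 t=3,i=1
  .#.#.|.  b10=0 t=3,i=8
  .#..#|.  b9=0 t=0,i=13
  .#...|#  b8=1 t=0,i=6
  ..###|.  b7=0 t=0,i=15
  ..##.|.  b6=0 t=1,i=11
  ..#.#|.  b5=0 t=3,i=7
  ..#..|#  b4=1 t=0,i=12
  ...##|.  b3=0 t=1,i=1
  ...#.|#  b2=1 t=0,i=11
  ....#|.  b1=0 t=0,i=10
  .....|.  b0=0 t=0,i=8
  bits 10010101011001111111000100010100 = 2506617108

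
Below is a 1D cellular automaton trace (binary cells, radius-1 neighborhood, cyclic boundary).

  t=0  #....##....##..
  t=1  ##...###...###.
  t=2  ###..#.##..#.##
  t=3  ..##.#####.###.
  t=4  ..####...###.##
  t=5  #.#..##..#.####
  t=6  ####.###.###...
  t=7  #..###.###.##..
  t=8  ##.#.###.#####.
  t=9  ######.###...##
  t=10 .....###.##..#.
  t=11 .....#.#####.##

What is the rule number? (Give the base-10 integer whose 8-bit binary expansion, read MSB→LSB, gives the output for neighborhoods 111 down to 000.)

  ###|.  b7=0 t=1,i=6
  ##.|#  b6=1 t=0,i=6
  #.#|#  b5=1 t=1,i=14
  #..|#  b4=1 t=0,i=1
  .##|#  b3=1 t=0,i=5
  .#.|#  b2=1 t=0,i=0
  ..#|.  b1=0 t=0,i=4
  ...|.  b0=0 t=0,i=2
  bits 01111100 = 124

124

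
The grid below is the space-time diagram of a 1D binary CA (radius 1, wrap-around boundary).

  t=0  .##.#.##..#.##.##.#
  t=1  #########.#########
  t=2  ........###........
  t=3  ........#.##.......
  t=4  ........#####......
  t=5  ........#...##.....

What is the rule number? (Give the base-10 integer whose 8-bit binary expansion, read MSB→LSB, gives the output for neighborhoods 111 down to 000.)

  nb ###: next=.  (t=1,i=0, bit7=0)
  nb ##.: next=#  (t=0,i=2, bit6=1)
  nb #.#: next=#  (t=0,i=0, bit5=1)
  nb #..: next=#  (t=0,i=8, bit4=1)
  nb .##: next=#  (t=0,i=1, bit3=1)
  nb .#.: next=#  (t=0,i=4, bit2=1)
  nb ..#: next=.  (t=0,i=9, bit1=0)
  nb ...: next=.  (t=2,i=0, bit0=0)
  bits 01111100 = 124

124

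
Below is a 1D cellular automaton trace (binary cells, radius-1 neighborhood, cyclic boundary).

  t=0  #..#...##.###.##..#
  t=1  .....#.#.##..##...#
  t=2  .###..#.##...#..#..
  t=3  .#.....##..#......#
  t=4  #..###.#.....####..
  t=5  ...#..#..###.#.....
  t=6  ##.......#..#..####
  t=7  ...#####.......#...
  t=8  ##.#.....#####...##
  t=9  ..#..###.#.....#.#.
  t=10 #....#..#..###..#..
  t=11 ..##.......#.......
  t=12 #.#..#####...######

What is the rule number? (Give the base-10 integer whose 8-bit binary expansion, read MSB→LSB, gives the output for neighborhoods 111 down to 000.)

41

  nb ###: next=.  (t=0,i=11, bit7=0)
  nb ##.: next=.  (t=0,i=0, bit6=0)
  nb #.#: next=#  (t=0,i=9, bit5=1)
  nb #..: next=.  (t=0,i=1, bit4=0)
  nb .##: next=#  (t=0,i=7, bit3=1)
  nb .#.: next=.  (t=0,i=3, bit2=0)
  nb ..#: next=.  (t=0,i=2, bit1=0)
  nb ...: next=#  (t=0,i=5, bit0=1)
  bits 00101001 = 41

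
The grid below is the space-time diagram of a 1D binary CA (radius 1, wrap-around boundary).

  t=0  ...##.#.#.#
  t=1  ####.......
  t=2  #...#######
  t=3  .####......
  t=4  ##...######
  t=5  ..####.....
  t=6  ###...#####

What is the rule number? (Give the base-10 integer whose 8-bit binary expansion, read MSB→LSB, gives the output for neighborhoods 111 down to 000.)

27

  nb ###: next=.  (t=1,i=1, bit7=0)
  nb ##.: next=.  (t=0,i=4, bit6=0)
  nb #.#: next=.  (t=0,i=5, bit5=0)
  nb #..: next=#  (t=0,i=0, bit4=1)
  nb .##: next=#  (t=0,i=3, bit3=1)
  nb .#.: next=.  (t=0,i=6, bit2=0)
  nb ..#: next=#  (t=0,i=2, bit1=1)
  nb ...: next=#  (t=0,i=1, bit0=1)
  bits 00011011 = 27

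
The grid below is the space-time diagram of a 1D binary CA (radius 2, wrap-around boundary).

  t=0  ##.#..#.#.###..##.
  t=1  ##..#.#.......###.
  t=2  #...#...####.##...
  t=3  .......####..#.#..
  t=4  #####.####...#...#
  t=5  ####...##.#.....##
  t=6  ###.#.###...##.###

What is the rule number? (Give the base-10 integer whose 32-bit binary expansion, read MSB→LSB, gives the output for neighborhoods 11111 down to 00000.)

  ##### -> #   bit 31 = 1  t=4,i=1
  ####. -> #   bit 30 = 1  t=2,i=10
  ###.# -> .   bit 29 = 0  t=1,i=16
  ###.. -> .   bit 28 = 0  t=0,i=12
  ##.## -> .   bit 27 = 0  t=0,i=17
  ##.#. -> .   bit 26 = 0  t=0,i=2
  ##..# -> .   bit 25 = 0  t=0,i=13
  ##... -> #   bit 24 = 1  t=2,i=15
  #.### -> .   bit 23 = 0  t=0,i=10
  #.##. -> #   bit 22 = 1  t=0,i=0
  #.#.# -> .   bit 21 = 0  t=0,i=8
  #.#.. -> .   bit 20 = 0  t=0,i=3
  #..## -> #   bit 19 = 1  t=0,i=14
  #..#. -> .   bit 18 = 0  t=0,i=5
  #...# -> .   bit 17 = 0  t=2,i=2
  #.... -> #   bit 16 = 1  t=1,i=8
  .#### -> #   bit 15 = 1  t=2,i=9
  .###. -> .   bit 14 = 0  t=0,i=11
  .##.# -> #   bit 13 = 1  t=0,i=1
  .##.. -> .   bit 12 = 0  t=1,i=1
  .#.## -> .   bit 11 = 0  t=0,i=9
  .#.#. -> .   bit 10 = 0  t=0,i=7
  .#..# -> #   bit 9 = 1  t=0,i=4
  .#... -> .   bit 8 = 0  t=1,i=7
  ..### -> #   bit 7 = 1  t=1,i=14
  ..##. -> #   bit 6 = 1  t=0,i=15
  ..#.# -> #   bit 5 = 1  t=0,i=6
  ..#.. -> .   bit 4 = 0  t=2,i=0
  ...## -> #   bit 3 = 1  t=1,i=13
  ...#. -> .   bit 2 = 0  t=2,i=3
  ....# -> .   bit 1 = 0  t=1,i=12
  ..... -> #   bit 0 = 1  t=1,i=9
  bits 11000001010010011010001011101001 = 3242828521

3242828521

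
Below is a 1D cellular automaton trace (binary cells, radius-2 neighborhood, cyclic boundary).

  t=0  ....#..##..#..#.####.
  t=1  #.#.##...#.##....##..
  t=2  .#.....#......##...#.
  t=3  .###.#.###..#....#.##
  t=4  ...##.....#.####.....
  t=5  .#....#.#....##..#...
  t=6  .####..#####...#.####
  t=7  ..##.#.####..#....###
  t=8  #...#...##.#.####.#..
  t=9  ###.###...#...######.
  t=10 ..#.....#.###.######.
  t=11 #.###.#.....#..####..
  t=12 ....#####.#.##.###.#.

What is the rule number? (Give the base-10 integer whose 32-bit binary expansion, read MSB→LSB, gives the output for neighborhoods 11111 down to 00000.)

  #####|#  b31=1 t=6,i=9
  ####.|#  b30=1 t=0,i=18
  ###.#|#  b29=1 t=3,i=3
  ###..|.  b28=0 t=0,i=19
  ##.##|.  b27=0 t=3,i=0
  ##.#.|#  b26=1 t=3,i=4
  ##..#|#  b25=1 t=0,i=9
  ##...|.  b24=0 t=0,i=20
  #.###|.  b23=0 t=0,i=16
  #.##.|.  b22=0 t=1,i=4
  #.#.#|.  b21=0 t=1,i=2
  #.#..|#  b20=1 t=5,i=8
  #..##|.  b19=0 t=0,i=6
  #..#.|.  b18=0 t=0,i=10
  #...#|#  b17=1 t=1,i=7
  #....|#  b16=1 t=0,i=0
  .####|#  b15=1 t=0,i=17
  .###.|.  b14=0 t=3,i=2
  .##.#|.  b13=0 t=3,i=20
  .##..|.  b12=0 t=0,i=8
  .#.##|.  b11=0 t=0,i=15
  .#.#.|#  b10=1 t=1,i=1
  .#..#|#  b9=1 t=0,i=5
  .#...|#  b8=1 t=2,i=2
  ..###|#  b7=1 t=6,i=7
  ..##.|.  b6=0 t=0,i=7
  ..#.#|.  b5=0 t=0,i=14
  ..#..|#  b4=1 t=0,i=4
  ...##|.  b3=0 t=1,i=16
  ...#.|.  b2=0 t=0,i=3
  ....#|#  b1=1 t=0,i=2
  .....|.  b0=0 t=0,i=1
  bits 11100110000100111000011110010010 = 3860039570

3860039570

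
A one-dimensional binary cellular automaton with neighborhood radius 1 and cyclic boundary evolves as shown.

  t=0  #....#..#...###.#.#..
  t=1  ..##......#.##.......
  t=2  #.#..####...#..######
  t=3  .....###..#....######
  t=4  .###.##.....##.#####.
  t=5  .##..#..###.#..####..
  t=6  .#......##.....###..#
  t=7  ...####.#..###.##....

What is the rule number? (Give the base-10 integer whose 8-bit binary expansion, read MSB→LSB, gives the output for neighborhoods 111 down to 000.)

137

  [7] ### => #  t=0,i=13
  [6] ##. => .  t=0,i=14
  [5] #.# => .  t=0,i=15
  [4] #.. => .  t=0,i=1
  [3] .## => #  t=0,i=12
  [2] .#. => .  t=0,i=0
  [1] ..# => .  t=0,i=4
  [0] ... => #  t=0,i=2
  bits 10001001 = 137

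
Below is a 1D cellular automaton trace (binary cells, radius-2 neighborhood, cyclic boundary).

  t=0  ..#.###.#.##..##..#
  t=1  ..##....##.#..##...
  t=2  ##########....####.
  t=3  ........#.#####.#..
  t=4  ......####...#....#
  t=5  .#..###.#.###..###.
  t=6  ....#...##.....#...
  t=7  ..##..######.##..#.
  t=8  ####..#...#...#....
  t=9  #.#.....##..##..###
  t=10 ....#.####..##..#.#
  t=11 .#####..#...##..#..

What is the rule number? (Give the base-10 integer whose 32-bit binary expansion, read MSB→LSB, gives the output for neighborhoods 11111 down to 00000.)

1092827374

  ##### -> .   bit 31 = 0  t=2,i=2
  ####. -> #   bit 30 = 1  t=2,i=8
  ###.# -> .   bit 29 = 0  t=0,i=6
  ###.. -> .   bit 28 = 0  t=2,i=9
  ##.## -> .   bit 27 = 0  t=2,i=18
  ##.#. -> .   bit 26 = 0  t=0,i=7
  ##..# -> .   bit 25 = 0  t=0,i=12
  ##... -> #   bit 24 = 1  t=1,i=4
  #.### -> .   bit 23 = 0  t=0,i=4
  #.##. -> .   bit 22 = 0  t=0,i=10
  #.#.# -> #   bit 21 = 1  t=0,i=8
  #.#.. -> .   bit 20 = 0  t=1,i=11
  #..## -> .   bit 19 = 0  t=0,i=13
  #..#. -> .   bit 18 = 0  t=0,i=1
  #...# -> #   bit 17 = 1  t=4,i=11
  #.... -> #   bit 16 = 1  t=1,i=5
  .#### -> .   bit 15 = 0  t=2,i=1
  .###. -> .   bit 14 = 0  t=0,i=5
  .##.# -> #   bit 13 = 1  t=1,i=9
  .##.. -> #   bit 12 = 1  t=0,i=11
  .#.## -> #   bit 11 = 1  t=0,i=3
  .#.#. -> .   bit 10 = 0  t=10,i=17
  .#..# -> .   bit 9 = 0  t=0,i=0
  .#... -> .   bit 8 = 0  t=3,i=17
  ..### -> #   bit 7 = 1  t=2,i=14
  ..##. -> #   bit 6 = 1  t=0,i=14
  ..#.# -> #   bit 5 = 1  t=0,i=2
  ..#.. -> .   bit 4 = 0  t=0,i=18
  ...## -> #   bit 3 = 1  t=1,i=1
  ...#. -> #   bit 2 = 1  t=3,i=7
  ....# -> #   bit 1 = 1  t=1,i=0
  ..... -> .   bit 0 = 0  t=1,i=18
  bits 01000001001000110011100011101110 = 1092827374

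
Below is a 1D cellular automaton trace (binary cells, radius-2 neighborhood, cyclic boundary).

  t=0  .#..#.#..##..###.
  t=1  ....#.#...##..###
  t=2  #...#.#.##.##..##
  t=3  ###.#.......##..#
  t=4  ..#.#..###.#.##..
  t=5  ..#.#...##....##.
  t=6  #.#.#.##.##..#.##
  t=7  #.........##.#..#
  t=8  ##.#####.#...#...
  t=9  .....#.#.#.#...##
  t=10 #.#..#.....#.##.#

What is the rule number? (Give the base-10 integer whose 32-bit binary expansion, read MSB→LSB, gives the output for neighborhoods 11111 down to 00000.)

3004321833

  nb #####: next=#  (t=8,i=5, bit31=1)
  nb ####.: next=.  (t=3,i=1, bit30=0)
  nb ###.#: next=#  (t=3,i=2, bit29=1)
  nb ###..: next=#  (t=0,i=15, bit28=1)
  nb ##.##: next=.  (t=2,i=10, bit27=0)
  nb ##.#.: next=.  (t=3,i=3, bit26=0)
  nb ##..#: next=#  (t=0,i=11, bit25=1)
  nb ##...: next=#  (t=1,i=0, bit24=1)
  nb #.###: next=.  (t=6,i=15, bit23=0)
  nb #.##.: next=.  (t=2,i=8, bit22=0)
  nb #.#.#: next=.  (t=2,i=6, bit21=0)
  nb #.#..: next=#  (t=0,i=6, bit20=1)
  nb #..##: next=.  (t=0,i=8, bit19=0)
  nb #..#.: next=.  (t=0,i=0, bit18=0)
  nb #...#: next=#  (t=1,i=8, bit17=1)
  nb #....: next=.  (t=1,i=1, bit16=0)
  nb .####: next=.  (t=3,i=0, bit15=0)
  nb .###.: next=#  (t=0,i=14, bit14=1)
  nb .##.#: next=.  (t=2,i=9, bit13=0)
  nb .##..: next=#  (t=0,i=10, bit12=1)
  nb .#.##: next=.  (t=2,i=7, bit11=0)
  nb .#.#.: next=.  (t=0,i=5, bit10=0)
  nb .#..#: next=.  (t=0,i=2, bit9=0)
  nb .#...: next=.  (t=1,i=7, bit8=0)
  nb ..###: next=.  (t=0,i=13, bit7=0)
  nb ..##.: next=.  (t=0,i=9, bit6=0)
  nb ..#.#: next=#  (t=0,i=4, bit5=1)
  nb ..#..: next=.  (t=0,i=1, bit4=0)
  nb ...##: next=#  (t=1,i=9, bit3=1)
  nb ...#.: next=.  (t=1,i=3, bit2=0)
  nb ....#: next=.  (t=1,i=2, bit1=0)
  nb .....: next=#  (t=3,i=7, bit0=1)
  bits 10110011000100100101000000101001 = 3004321833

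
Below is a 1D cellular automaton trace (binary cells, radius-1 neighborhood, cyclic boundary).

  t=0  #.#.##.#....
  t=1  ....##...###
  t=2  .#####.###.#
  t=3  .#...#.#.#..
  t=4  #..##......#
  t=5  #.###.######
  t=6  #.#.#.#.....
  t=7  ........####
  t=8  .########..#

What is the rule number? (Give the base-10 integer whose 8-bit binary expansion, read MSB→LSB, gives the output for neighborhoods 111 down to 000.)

75

  nb ###: next=.  (t=1,i=10, bit7=0)
  nb ##.: next=#  (t=0,i=5, bit6=1)
  nb #.#: next=.  (t=0,i=1, bit5=0)
  nb #..: next=.  (t=0,i=8, bit4=0)
  nb .##: next=#  (t=0,i=4, bit3=1)
  nb .#.: next=.  (t=0,i=0, bit2=0)
  nb ..#: next=#  (t=0,i=11, bit1=1)
  nb ...: next=#  (t=0,i=9, bit0=1)
  bits 01001011 = 75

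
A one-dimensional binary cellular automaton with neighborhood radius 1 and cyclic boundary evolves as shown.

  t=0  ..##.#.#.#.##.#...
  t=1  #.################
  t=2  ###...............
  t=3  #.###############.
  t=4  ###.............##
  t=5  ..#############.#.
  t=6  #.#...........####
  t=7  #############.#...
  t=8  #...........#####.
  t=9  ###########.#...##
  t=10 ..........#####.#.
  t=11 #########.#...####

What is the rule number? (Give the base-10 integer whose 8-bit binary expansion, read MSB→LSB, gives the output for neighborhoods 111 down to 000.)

  nb ###: next=.  (t=1,i=3, bit7=0)
  nb ##.: next=#  (t=0,i=3, bit6=1)
  nb #.#: next=#  (t=0,i=4, bit5=1)
  nb #..: next=#  (t=0,i=15, bit4=1)
  nb .##: next=#  (t=0,i=2, bit3=1)
  nb .#.: next=#  (t=0,i=5, bit2=1)
  nb ..#: next=.  (t=0,i=1, bit1=0)
  nb ...: next=#  (t=0,i=0, bit0=1)
  bits 01111101 = 125

125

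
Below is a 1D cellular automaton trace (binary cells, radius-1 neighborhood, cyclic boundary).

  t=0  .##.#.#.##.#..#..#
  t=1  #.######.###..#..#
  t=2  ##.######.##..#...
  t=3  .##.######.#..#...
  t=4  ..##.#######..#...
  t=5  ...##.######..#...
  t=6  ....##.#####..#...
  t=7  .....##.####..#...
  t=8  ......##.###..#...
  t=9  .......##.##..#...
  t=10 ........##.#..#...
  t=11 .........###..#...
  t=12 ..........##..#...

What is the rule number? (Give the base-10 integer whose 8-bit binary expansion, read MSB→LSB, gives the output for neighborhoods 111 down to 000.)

  ###|#  b7=1 t=1,i=3
  ##.|#  b6=1 t=0,i=2
  #.#|#  b5=1 t=0,i=0
  #..|.  b4=0 t=0,i=12
  .##|.  b3=0 t=0,i=1
  .#.|#  b2=1 t=0,i=4
  ..#|.  b1=0 t=0,i=13
  ...|.  b0=0 t=2,i=16
  bits 11100100 = 228

228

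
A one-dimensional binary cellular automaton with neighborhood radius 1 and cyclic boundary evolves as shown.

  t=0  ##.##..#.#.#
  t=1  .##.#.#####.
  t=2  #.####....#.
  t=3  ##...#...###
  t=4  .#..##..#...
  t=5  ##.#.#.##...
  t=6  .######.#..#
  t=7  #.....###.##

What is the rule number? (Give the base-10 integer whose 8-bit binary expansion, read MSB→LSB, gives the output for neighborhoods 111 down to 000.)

102

  ###|.  b7=0 t=0,i=0
  ##.|#  b6=1 t=0,i=1
  #.#|#  b5=1 t=0,i=2
  #..|.  b4=0 t=0,i=5
  .##|.  b3=0 t=0,i=3
  .#.|#  b2=1 t=0,i=7
  ..#|#  b1=1 t=0,i=6
  ...|.  b0=0 t=2,i=7
  bits 01100110 = 102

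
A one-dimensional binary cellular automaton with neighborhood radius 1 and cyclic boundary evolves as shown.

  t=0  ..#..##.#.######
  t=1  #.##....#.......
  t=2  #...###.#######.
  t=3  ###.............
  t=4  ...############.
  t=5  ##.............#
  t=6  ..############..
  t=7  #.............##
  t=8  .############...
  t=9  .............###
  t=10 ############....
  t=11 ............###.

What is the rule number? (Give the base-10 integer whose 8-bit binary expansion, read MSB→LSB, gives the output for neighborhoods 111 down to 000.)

  [7] ### => .  t=0,i=11
  [6] ##. => .  t=0,i=6
  [5] #.# => .  t=0,i=7
  [4] #.. => #  t=0,i=0
  [3] .## => .  t=0,i=5
  [2] .#. => #  t=0,i=2
  [1] ..# => .  t=0,i=1
  [0] ... => #  t=1,i=5
  bits 00010101 = 21

21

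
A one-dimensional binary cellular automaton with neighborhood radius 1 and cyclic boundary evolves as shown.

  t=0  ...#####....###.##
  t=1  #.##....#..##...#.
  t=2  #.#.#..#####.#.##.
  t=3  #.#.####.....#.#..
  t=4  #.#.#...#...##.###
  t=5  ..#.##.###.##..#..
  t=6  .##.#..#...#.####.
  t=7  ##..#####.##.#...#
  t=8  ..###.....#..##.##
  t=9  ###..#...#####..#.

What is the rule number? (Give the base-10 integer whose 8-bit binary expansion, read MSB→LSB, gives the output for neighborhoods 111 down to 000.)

  ### -> .   bit 7 = 0  t=0,i=4
  ##. -> .   bit 6 = 0  t=0,i=7
  #.# -> .   bit 5 = 0  t=0,i=15
  #.. -> #   bit 4 = 1  t=0,i=0
  .## -> #   bit 3 = 1  t=0,i=3
  .#. -> #   bit 2 = 1  t=1,i=0
  ..# -> #   bit 1 = 1  t=0,i=2
  ... -> .   bit 0 = 0  t=0,i=1
  bits 00011110 = 30

30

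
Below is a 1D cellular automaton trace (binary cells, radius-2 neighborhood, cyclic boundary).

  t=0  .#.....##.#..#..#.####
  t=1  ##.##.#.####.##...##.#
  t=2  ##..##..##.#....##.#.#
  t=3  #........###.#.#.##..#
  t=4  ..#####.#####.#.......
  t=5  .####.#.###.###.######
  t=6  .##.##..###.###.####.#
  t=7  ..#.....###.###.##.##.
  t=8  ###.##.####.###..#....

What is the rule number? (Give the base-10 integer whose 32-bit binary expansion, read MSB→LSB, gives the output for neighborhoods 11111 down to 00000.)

2761156253

  #####|#  b31=1 t=4,i=4
  ####.|.  b30=0 t=0,i=20
  ###.#|#  b29=1 t=0,i=21
  ###..|.  b28=0 t=2,i=1
  ##.##|.  b27=0 t=1,i=2
  ##.#.|#  b26=1 t=0,i=0
  ##..#|.  b25=0 t=2,i=2
  ##...|.  b24=0 t=1,i=15
  #.###|#  b23=1 t=0,i=18
  #.##.|.  b22=0 t=1,i=3
  #.#.#|.  b21=0 t=1,i=6
  #.#..|#  b20=1 t=0,i=1
  #..##|.  b19=0 t=2,i=3
  #..#.|.  b18=0 t=0,i=12
  #...#|#  b17=1 t=1,i=16
  #....|#  b16=1 t=0,i=3
  .####|#  b15=1 t=0,i=19
  .###.|#  b14=1 t=1,i=0
  .##.#|#  b13=1 t=0,i=8
  .##..|.  b12=0 t=1,i=14
  .#.##|.  b11=0 t=0,i=17
  .#.#.|#  b10=1 t=3,i=14
  .#..#|#  b9=1 t=0,i=11
  .#...|.  b8=0 t=0,i=2
  ..###|#  b7=1 t=3,i=9
  ..##.|.  b6=0 t=0,i=7
  ..#.#|.  b5=0 t=0,i=16
  ..#..|#  b4=1 t=0,i=13
  ...##|#  b3=1 t=0,i=6
  ...#.|#  b2=1 t=7,i=1
  ....#|.  b1=0 t=0,i=5
  .....|#  b0=1 t=0,i=4
  bits 10100100100100111110011010011101 = 2761156253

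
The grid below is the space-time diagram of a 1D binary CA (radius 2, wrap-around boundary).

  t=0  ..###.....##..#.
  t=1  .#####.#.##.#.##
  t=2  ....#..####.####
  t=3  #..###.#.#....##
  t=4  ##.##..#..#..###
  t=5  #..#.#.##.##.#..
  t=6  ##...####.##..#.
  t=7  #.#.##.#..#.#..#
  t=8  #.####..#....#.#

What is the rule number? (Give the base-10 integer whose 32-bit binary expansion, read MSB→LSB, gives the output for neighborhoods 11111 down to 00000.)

1398827997

  nb #####: next=.  (t=1,i=3, bit31=0)
  nb ####.: next=#  (t=1,i=4, bit30=1)
  nb ###.#: next=.  (t=1,i=5, bit29=0)
  nb ###..: next=#  (t=0,i=4, bit28=1)
  nb ##.##: next=.  (t=1,i=0, bit27=0)
  nb ##.#.: next=.  (t=1,i=6, bit26=0)
  nb ##..#: next=#  (t=0,i=12, bit25=1)
  nb ##...: next=#  (t=0,i=5, bit24=1)
  nb #.###: next=.  (t=1,i=1, bit23=0)
  nb #.##.: next=#  (t=1,i=9, bit22=1)
  nb #.#.#: next=#  (t=1,i=7, bit21=1)
  nb #.#..: next=.  (t=3,i=9, bit20=0)
  nb #..##: next=.  (t=2,i=6, bit19=0)
  nb #..#.: next=.  (t=0,i=13, bit18=0)
  nb #...#: next=.  (t=0,i=0, bit17=0)
  nb #....: next=.  (t=0,i=6, bit16=0)
  nb .####: next=.  (t=1,i=2, bit15=0)
  nb .###.: next=#  (t=0,i=3, bit14=1)
  nb .##.#: next=#  (t=1,i=10, bit13=1)
  nb .##..: next=.  (t=0,i=11, bit12=0)
  nb .#.##: next=#  (t=1,i=8, bit11=1)
  nb .#.#.: next=.  (t=3,i=8, bit10=0)
  nb .#..#: next=#  (t=2,i=5, bit9=1)
  nb .#...: next=#  (t=0,i=15, bit8=1)
  nb ..###: next=#  (t=0,i=2, bit7=1)
  nb ..##.: next=#  (t=0,i=10, bit6=1)
  nb ..#.#: next=.  (t=5,i=3, bit5=0)
  nb ..#..: next=#  (t=0,i=14, bit4=1)
  nb ...##: next=#  (t=0,i=1, bit3=1)
  nb ...#.: next=#  (t=2,i=3, bit2=1)
  nb ....#: next=.  (t=0,i=8, bit1=0)
  nb .....: next=#  (t=0,i=7, bit0=1)
  bits 01010011011000000110101111011101 = 1398827997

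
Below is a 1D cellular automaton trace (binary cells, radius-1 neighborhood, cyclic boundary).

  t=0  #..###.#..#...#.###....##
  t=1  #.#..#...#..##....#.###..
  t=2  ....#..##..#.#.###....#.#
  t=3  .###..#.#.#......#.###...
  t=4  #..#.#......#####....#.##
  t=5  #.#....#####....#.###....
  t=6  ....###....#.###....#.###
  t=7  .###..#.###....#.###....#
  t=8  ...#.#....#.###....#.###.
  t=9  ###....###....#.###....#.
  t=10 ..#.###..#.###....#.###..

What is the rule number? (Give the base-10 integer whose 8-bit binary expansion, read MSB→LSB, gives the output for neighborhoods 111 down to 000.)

  nb ###: next=.  (t=0,i=4, bit7=0)
  nb ##.: next=#  (t=0,i=0, bit6=1)
  nb #.#: next=.  (t=0,i=6, bit5=0)
  nb #..: next=.  (t=0,i=1, bit4=0)
  nb .##: next=.  (t=0,i=3, bit3=0)
  nb .#.: next=.  (t=0,i=7, bit2=0)
  nb ..#: next=#  (t=0,i=2, bit1=1)
  nb ...: next=#  (t=0,i=12, bit0=1)
  bits 01000011 = 67

67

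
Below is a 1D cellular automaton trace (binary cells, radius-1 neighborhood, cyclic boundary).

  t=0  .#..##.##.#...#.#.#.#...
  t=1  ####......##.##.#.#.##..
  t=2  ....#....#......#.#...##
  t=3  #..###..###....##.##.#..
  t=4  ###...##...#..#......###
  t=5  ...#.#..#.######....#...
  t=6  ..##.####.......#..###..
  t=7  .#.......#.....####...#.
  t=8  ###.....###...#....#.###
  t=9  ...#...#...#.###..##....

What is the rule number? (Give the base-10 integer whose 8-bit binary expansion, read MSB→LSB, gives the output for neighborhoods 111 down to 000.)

22

  ### -> .   bit 7 = 0  t=1,i=1
  ##. -> .   bit 6 = 0  t=0,i=5
  #.# -> .   bit 5 = 0  t=0,i=6
  #.. -> #   bit 4 = 1  t=0,i=2
  .## -> .   bit 3 = 0  t=0,i=4
  .#. -> #   bit 2 = 1  t=0,i=1
  ..# -> #   bit 1 = 1  t=0,i=0
  ... -> .   bit 0 = 0  t=0,i=12
  bits 00010110 = 22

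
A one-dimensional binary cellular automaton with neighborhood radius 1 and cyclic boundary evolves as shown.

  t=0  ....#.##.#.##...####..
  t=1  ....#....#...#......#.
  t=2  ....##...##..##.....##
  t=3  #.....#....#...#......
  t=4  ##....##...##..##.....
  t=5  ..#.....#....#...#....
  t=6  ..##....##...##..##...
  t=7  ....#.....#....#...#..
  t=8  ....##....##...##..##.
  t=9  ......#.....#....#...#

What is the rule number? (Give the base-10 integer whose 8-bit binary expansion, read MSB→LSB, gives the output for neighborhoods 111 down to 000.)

20

  ###|.  b7=0 t=0,i=17
  ##.|.  b6=0 t=0,i=7
  #.#|.  b5=0 t=0,i=5
  #..|#  b4=1 t=0,i=13
  .##|.  b3=0 t=0,i=6
  .#.|#  b2=1 t=0,i=4
  ..#|.  b1=0 t=0,i=3
  ...|.  b0=0 t=0,i=0
  bits 00010100 = 20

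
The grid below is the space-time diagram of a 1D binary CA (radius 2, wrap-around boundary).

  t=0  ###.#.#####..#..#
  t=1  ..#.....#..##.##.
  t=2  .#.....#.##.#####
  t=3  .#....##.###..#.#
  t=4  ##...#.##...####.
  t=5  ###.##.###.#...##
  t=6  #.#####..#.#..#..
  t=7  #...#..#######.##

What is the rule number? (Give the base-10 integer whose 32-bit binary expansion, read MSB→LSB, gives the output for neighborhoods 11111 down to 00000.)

2874947116

  nb #####: next=#  (t=0,i=8, bit31=1)
  nb ####.: next=.  (t=0,i=1, bit30=0)
  nb ###.#: next=#  (t=0,i=2, bit29=1)
  nb ###..: next=.  (t=0,i=10, bit28=0)
  nb ##.##: next=#  (t=1,i=13, bit27=1)
  nb ##.#.: next=.  (t=0,i=3, bit26=0)
  nb ##..#: next=#  (t=0,i=11, bit25=1)
  nb ##...: next=#  (t=1,i=16, bit24=1)
  nb #.###: next=.  (t=0,i=6, bit23=0)
  nb #.##.: next=#  (t=1,i=14, bit22=1)
  nb #.#.#: next=.  (t=0,i=4, bit21=0)
  nb #.#..: next=#  (t=2,i=1, bit20=1)
  nb #..##: next=#  (t=0,i=15, bit19=1)
  nb #..#.: next=#  (t=0,i=12, bit18=1)
  nb #...#: next=.  (t=1,i=0, bit17=0)
  nb #....: next=.  (t=1,i=4, bit16=0)
  nb .####: next=.  (t=0,i=0, bit15=0)
  nb .###.: next=.  (t=3,i=10, bit14=0)
  nb .##.#: next=#  (t=1,i=12, bit13=1)
  nb .##..: next=#  (t=1,i=15, bit12=1)
  nb .#.##: next=.  (t=0,i=5, bit11=0)
  nb .#.#.: next=#  (t=3,i=0, bit10=1)
  nb .#..#: next=#  (t=0,i=14, bit9=1)
  nb .#...: next=.  (t=1,i=3, bit8=0)
  nb ..###: next=.  (t=0,i=16, bit7=0)
  nb ..##.: next=.  (t=1,i=11, bit6=0)
  nb ..#.#: next=#  (t=2,i=7, bit5=1)
  nb ..#..: next=.  (t=0,i=13, bit4=0)
  nb ...##: next=#  (t=3,i=5, bit3=1)
  nb ...#.: next=#  (t=1,i=1, bit2=1)
  nb ....#: next=.  (t=1,i=6, bit1=0)
  nb .....: next=.  (t=1,i=5, bit0=0)
  bits 10101011010111000011011000101100 = 2874947116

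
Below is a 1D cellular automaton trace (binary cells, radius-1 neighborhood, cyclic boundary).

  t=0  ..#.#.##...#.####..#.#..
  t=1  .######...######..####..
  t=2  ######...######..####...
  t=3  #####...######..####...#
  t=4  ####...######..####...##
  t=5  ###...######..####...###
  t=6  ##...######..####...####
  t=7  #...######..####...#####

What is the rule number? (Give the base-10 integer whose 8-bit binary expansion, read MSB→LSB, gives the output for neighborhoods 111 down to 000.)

174

  ### -> #   bit 7 = 1  t=0,i=14
  ##. -> .   bit 6 = 0  t=0,i=7
  #.# -> #   bit 5 = 1  t=0,i=3
  #.. -> .   bit 4 = 0  t=0,i=8
  .## -> #   bit 3 = 1  t=0,i=6
  .#. -> #   bit 2 = 1  t=0,i=2
  ..# -> #   bit 1 = 1  t=0,i=1
  ... -> .   bit 0 = 0  t=0,i=0
  bits 10101110 = 174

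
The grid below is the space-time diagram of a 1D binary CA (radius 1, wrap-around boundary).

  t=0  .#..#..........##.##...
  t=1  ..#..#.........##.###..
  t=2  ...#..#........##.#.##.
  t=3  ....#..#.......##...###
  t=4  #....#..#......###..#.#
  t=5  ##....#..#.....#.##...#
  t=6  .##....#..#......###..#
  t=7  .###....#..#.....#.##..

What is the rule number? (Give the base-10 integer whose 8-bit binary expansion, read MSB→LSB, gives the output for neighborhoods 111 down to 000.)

  [7] ### => .  t=1,i=19
  [6] ##. => #  t=0,i=16
  [5] #.# => .  t=0,i=17
  [4] #.. => #  t=0,i=2
  [3] .## => #  t=0,i=15
  [2] .#. => .  t=0,i=1
  [1] ..# => .  t=0,i=0
  [0] ... => .  t=0,i=6
  bits 01011000 = 88

88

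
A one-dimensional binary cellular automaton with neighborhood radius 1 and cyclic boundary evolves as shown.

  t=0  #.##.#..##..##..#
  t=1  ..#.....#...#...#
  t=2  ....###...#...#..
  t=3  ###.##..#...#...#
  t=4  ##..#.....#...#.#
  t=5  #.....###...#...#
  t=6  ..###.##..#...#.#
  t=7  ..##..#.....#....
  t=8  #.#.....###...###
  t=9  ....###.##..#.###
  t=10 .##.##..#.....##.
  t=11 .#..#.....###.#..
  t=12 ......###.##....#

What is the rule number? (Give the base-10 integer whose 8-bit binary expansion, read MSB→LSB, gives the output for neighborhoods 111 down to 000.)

  ###|#  b7=1 t=2,i=5
  ##.|.  b6=0 t=0,i=0
  #.#|.  b5=0 t=0,i=1
  #..|.  b4=0 t=0,i=6
  .##|#  b3=1 t=0,i=2
  .#.|.  b2=0 t=0,i=5
  ..#|.  b1=0 t=0,i=7
  ...|#  b0=1 t=1,i=4
  bits 10001001 = 137

137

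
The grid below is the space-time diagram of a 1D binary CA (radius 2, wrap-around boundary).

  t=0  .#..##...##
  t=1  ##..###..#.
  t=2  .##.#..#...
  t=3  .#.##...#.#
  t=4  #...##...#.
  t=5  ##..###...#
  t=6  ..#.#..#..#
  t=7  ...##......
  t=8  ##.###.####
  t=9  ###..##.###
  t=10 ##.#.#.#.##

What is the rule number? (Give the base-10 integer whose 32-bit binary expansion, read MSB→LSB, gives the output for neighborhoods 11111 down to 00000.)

  ##### -> #   bit 31 = 1  t=8,i=9
  ####. -> #   bit 30 = 1  t=8,i=0
  ###.# -> #   bit 29 = 1  t=8,i=1
  ###.. -> .   bit 28 = 0  t=1,i=6
  ##.## -> #   bit 27 = 1  t=8,i=2
  ##.#. -> #   bit 26 = 1  t=0,i=0
  ##..# -> #   bit 25 = 1  t=1,i=2
  ##... -> #   bit 24 = 1  t=0,i=6
  #.### -> .   bit 23 = 0  t=8,i=3
  #.##. -> .   bit 22 = 0  t=1,i=0
  #.#.# -> .   bit 21 = 0  t=3,i=1
  #.#.. -> #   bit 20 = 1  t=0,i=1
  #..## -> .   bit 19 = 0  t=0,i=3
  #..#. -> .   bit 18 = 0  t=1,i=8
  #...# -> .   bit 17 = 0  t=0,i=7
  #.... -> .   bit 16 = 0  t=2,i=9
  .#### -> #   bit 15 = 1  t=8,i=8
  .###. -> .   bit 14 = 0  t=1,i=5
  .##.# -> .   bit 13 = 0  t=0,i=10
  .##.. -> #   bit 12 = 1  t=0,i=5
  .#.## -> .   bit 11 = 0  t=1,i=10
  .#.#. -> #   bit 10 = 1  t=3,i=0
  .#..# -> .   bit 9 = 0  t=0,i=2
  .#... -> #   bit 8 = 1  t=2,i=8
  ..### -> #   bit 7 = 1  t=1,i=4
  ..##. -> #   bit 6 = 1  t=0,i=4
  ..#.# -> .   bit 5 = 0  t=1,i=9
  ..#.. -> .   bit 4 = 0  t=2,i=7
  ...## -> .   bit 3 = 0  t=0,i=8
  ...#. -> .   bit 2 = 0  t=3,i=7
  ....# -> #   bit 1 = 1  t=2,i=10
  ..... -> #   bit 0 = 1  t=7,i=0
  bits 11101111000100001001010111000011 = 4010841539

4010841539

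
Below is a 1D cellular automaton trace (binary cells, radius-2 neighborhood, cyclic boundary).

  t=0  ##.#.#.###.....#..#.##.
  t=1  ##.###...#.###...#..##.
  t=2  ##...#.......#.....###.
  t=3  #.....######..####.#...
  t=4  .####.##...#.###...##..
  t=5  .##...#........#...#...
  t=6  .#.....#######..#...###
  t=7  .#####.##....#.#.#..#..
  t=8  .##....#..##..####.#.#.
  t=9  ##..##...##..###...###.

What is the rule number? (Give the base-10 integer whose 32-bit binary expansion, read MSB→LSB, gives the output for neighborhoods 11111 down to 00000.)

276669891

  #####|.  b31=0 t=3,i=8
  ####.|.  b30=0 t=3,i=10
  ###.#|.  b29=0 t=2,i=21
  ###..|#  b28=1 t=0,i=9
  ##.##|.  b27=0 t=0,i=22
  ##.#.|.  b26=0 t=0,i=2
  ##..#|.  b25=0 t=3,i=12
  ##...|.  b24=0 t=0,i=10
  #.###|.  b23=0 t=0,i=7
  #.##.|#  b22=1 t=0,i=0
  #.#.#|#  b21=1 t=0,i=3
  #.#..|#  b20=1 t=3,i=19
  #..##|#  b19=1 t=1,i=19
  #..#.|#  b18=1 t=0,i=17
  #...#|.  b17=0 t=1,i=7
  #....|#  b16=1 t=0,i=11
  .####|#  b15=1 t=3,i=7
  .###.|.  b14=0 t=0,i=8
  .##.#|#  b13=1 t=0,i=1
  .##..|.  b12=0 t=2,i=1
  .#.##|.  b11=0 t=0,i=6
  .#.#.|#  b10=1 t=0,i=4
  .#..#|.  b9=0 t=0,i=16
  .#...|#  b8=1 t=2,i=6
  ..###|#  b7=1 t=2,i=19
  ..##.|#  b6=1 t=1,i=20
  ..#.#|.  b5=0 t=0,i=18
  ..#..|.  b4=0 t=0,i=15
  ...##|.  b3=0 t=2,i=18
  ...#.|.  b2=0 t=0,i=14
  ....#|#  b1=1 t=0,i=13
  .....|#  b0=1 t=0,i=12
  bits 00010000011111011010010111000011 = 276669891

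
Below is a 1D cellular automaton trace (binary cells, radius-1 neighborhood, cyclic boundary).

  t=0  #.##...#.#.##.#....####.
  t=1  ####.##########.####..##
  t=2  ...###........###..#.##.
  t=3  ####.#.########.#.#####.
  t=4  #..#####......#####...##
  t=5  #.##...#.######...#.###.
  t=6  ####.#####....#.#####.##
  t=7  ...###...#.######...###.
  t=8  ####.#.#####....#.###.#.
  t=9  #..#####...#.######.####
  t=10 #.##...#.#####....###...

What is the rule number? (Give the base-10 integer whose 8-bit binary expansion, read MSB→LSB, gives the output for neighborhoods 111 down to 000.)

111

  ###|.  b7=0 t=0,i=20
  ##.|#  b6=1 t=0,i=3
  #.#|#  b5=1 t=0,i=1
  #..|.  b4=0 t=0,i=4
  .##|#  b3=1 t=0,i=2
  .#.|#  b2=1 t=0,i=0
  ..#|#  b1=1 t=0,i=6
  ...|#  b0=1 t=0,i=5
  bits 01101111 = 111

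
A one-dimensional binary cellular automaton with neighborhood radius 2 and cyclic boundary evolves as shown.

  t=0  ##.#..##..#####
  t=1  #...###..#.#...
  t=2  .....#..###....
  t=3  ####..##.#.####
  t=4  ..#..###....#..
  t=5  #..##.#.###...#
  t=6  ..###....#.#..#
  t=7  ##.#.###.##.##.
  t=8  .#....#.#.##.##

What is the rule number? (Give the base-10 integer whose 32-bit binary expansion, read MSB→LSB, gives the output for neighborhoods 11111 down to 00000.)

1225647715

  nb #####: next=.  (t=0,i=12, bit31=0)
  nb ####.: next=#  (t=0,i=0, bit30=1)
  nb ###.#: next=.  (t=0,i=1, bit29=0)
  nb ###..: next=.  (t=1,i=6, bit28=0)
  nb ##.##: next=#  (t=7,i=8, bit27=1)
  nb ##.#.: next=.  (t=0,i=2, bit26=0)
  nb ##..#: next=.  (t=0,i=8, bit25=0)
  nb ##...: next=#  (t=2,i=11, bit24=1)
  nb #.###: next=.  (t=3,i=11, bit23=0)
  nb #.##.: next=.  (t=7,i=0, bit22=0)
  nb #.#.#: next=.  (t=3,i=9, bit21=0)
  nb #.#..: next=.  (t=0,i=3, bit20=0)
  nb #..##: next=#  (t=0,i=5, bit19=1)
  nb #..#.: next=#  (t=1,i=8, bit18=1)
  nb #...#: next=.  (t=1,i=2, bit17=0)
  nb #....: next=#  (t=2,i=12, bit16=1)
  nb .####: next=#  (t=0,i=11, bit15=1)
  nb .###.: next=#  (t=1,i=5, bit14=1)
  nb .##.#: next=#  (t=3,i=7, bit13=1)
  nb .##..: next=.  (t=0,i=7, bit12=0)
  nb .#.##: next=.  (t=3,i=10, bit11=0)
  nb .#.#.: next=#  (t=1,i=10, bit10=1)
  nb .#..#: next=#  (t=0,i=4, bit9=1)
  nb .#...: next=.  (t=1,i=1, bit8=0)
  nb ..###: next=.  (t=0,i=10, bit7=0)
  nb ..##.: next=#  (t=0,i=6, bit6=1)
  nb ..#.#: next=#  (t=1,i=9, bit5=1)
  nb ..#..: next=.  (t=1,i=0, bit4=0)
  nb ...##: next=.  (t=1,i=3, bit3=0)
  nb ...#.: next=.  (t=1,i=14, bit2=0)
  nb ....#: next=#  (t=2,i=3, bit1=1)
  nb .....: next=#  (t=2,i=0, bit0=1)
  bits 01001001000011011110011001100011 = 1225647715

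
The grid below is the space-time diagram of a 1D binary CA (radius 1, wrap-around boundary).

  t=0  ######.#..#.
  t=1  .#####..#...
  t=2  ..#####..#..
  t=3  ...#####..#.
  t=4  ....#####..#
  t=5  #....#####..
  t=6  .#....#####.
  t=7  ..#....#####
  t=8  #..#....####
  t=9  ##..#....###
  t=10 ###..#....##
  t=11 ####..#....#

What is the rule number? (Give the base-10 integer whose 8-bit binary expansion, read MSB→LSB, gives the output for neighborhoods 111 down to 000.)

208

  ###|#  b7=1 t=0,i=1
  ##.|#  b6=1 t=0,i=5
  #.#|.  b5=0 t=0,i=6
  #..|#  b4=1 t=0,i=8
  .##|.  b3=0 t=0,i=0
  .#.|.  b2=0 t=0,i=7
  ..#|.  b1=0 t=0,i=9
  ...|.  b0=0 t=1,i=10
  bits 11010000 = 208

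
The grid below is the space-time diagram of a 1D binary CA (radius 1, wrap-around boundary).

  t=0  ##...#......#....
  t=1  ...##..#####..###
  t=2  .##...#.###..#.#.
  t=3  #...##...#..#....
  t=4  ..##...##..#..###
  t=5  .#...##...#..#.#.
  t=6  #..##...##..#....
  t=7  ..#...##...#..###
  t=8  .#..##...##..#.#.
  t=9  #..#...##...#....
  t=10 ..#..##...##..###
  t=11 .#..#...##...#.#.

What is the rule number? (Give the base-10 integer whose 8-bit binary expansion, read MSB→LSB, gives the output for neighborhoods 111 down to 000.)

  ###|#  b7=1 t=1,i=8
  ##.|.  b6=0 t=0,i=1
  #.#|.  b5=0 t=2,i=7
  #..|.  b4=0 t=0,i=2
  .##|.  b3=0 t=0,i=0
  .#.|.  b2=0 t=0,i=5
  ..#|#  b1=1 t=0,i=4
  ...|#  b0=1 t=0,i=3
  bits 10000011 = 131

131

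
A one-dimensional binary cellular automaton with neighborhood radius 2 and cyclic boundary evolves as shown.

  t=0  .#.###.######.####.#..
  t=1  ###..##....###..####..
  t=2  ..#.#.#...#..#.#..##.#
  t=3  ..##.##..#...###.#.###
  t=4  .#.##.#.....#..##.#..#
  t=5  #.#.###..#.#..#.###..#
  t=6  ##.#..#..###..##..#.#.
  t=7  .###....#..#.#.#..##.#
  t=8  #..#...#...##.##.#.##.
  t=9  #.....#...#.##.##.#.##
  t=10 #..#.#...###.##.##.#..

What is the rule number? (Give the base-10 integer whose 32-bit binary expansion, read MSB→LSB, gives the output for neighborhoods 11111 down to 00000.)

2081963053

  nb #####: next=.  (t=0,i=9, bit31=0)
  nb ####.: next=#  (t=0,i=11, bit30=1)
  nb ###.#: next=#  (t=0,i=5, bit29=1)
  nb ###..: next=#  (t=1,i=2, bit28=1)
  nb ##.##: next=#  (t=0,i=6, bit27=1)
  nb ##.#.: next=#  (t=0,i=18, bit26=1)
  nb ##..#: next=.  (t=1,i=3, bit25=0)
  nb ##...: next=.  (t=1,i=7, bit24=0)
  nb #.###: next=.  (t=0,i=3, bit23=0)
  nb #.##.: next=.  (t=3,i=5, bit22=0)
  nb #.#.#: next=.  (t=2,i=4, bit21=0)
  nb #.#..: next=#  (t=0,i=19, bit20=1)
  nb #..##: next=#  (t=1,i=4, bit19=1)
  nb #..#.: next=.  (t=2,i=1, bit18=0)
  nb #...#: next=.  (t=0,i=21, bit17=0)
  nb #....: next=.  (t=1,i=8, bit16=0)
  nb .####: next=.  (t=0,i=8, bit15=0)
  nb .###.: next=.  (t=0,i=4, bit14=0)
  nb .##.#: next=#  (t=2,i=19, bit13=1)
  nb .##..: next=#  (t=1,i=6, bit12=1)
  nb .#.##: next=#  (t=0,i=2, bit11=1)
  nb .#.#.: next=#  (t=2,i=3, bit10=1)
  nb .#..#: next=.  (t=2,i=0, bit9=0)
  nb .#...: next=.  (t=0,i=20, bit8=0)
  nb ..###: next=.  (t=1,i=0, bit7=0)
  nb ..##.: next=.  (t=1,i=5, bit6=0)
  nb ..#.#: next=#  (t=0,i=1, bit5=1)
  nb ..#..: next=.  (t=2,i=10, bit4=0)
  nb ...##: next=#  (t=1,i=10, bit3=1)
  nb ...#.: next=#  (t=0,i=0, bit2=1)
  nb ....#: next=.  (t=1,i=9, bit1=0)
  nb .....: next=#  (t=4,i=9, bit0=1)
  bits 01111100000110000011110000101101 = 2081963053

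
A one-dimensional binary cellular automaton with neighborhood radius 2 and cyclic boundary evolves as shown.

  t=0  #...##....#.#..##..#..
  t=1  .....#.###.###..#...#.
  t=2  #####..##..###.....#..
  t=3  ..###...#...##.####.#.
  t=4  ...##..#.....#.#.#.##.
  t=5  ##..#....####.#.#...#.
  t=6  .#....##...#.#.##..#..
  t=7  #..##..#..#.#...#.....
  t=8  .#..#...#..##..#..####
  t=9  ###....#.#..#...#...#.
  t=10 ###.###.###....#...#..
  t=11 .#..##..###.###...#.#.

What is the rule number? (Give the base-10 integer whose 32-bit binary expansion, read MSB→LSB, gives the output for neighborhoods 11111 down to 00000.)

  ##### -> #   bit 31 = 1  t=2,i=2
  ####. -> #   bit 30 = 1  t=2,i=3
  ###.# -> .   bit 29 = 0  t=1,i=9
  ###.. -> #   bit 28 = 1  t=1,i=13
  ##.## -> .   bit 27 = 0  t=1,i=10
  ##.#. -> #   bit 26 = 1  t=3,i=19
  ##..# -> .   bit 25 = 0  t=0,i=17
  ##... -> .   bit 24 = 0  t=0,i=6
  #.### -> #   bit 23 = 1  t=1,i=7
  #.##. -> .   bit 22 = 0  t=4,i=19
  #.#.# -> .   bit 21 = 0  t=4,i=15
  #.#.. -> #   bit 20 = 1  t=0,i=12
  #..## -> .   bit 19 = 0  t=0,i=14
  #..#. -> .   bit 18 = 0  t=0,i=18
  #...# -> .   bit 17 = 0  t=0,i=2
  #.... -> #   bit 16 = 1  t=0,i=7
  .#### -> .   bit 15 = 0  t=2,i=1
  .###. -> #   bit 14 = 1  t=1,i=8
  .##.# -> #   bit 13 = 1  t=3,i=13
  .##.. -> #   bit 12 = 1  t=0,i=5
  .#.## -> .   bit 11 = 0  t=1,i=6
  .#.#. -> #   bit 10 = 1  t=0,i=11
  .#..# -> #   bit 9 = 1  t=0,i=13
  .#... -> .   bit 8 = 0  t=0,i=1
  ..### -> .   bit 7 = 0  t=2,i=0
  ..##. -> .   bit 6 = 0  t=0,i=4
  ..#.# -> .   bit 5 = 0  t=0,i=10
  ..#.. -> .   bit 4 = 0  t=0,i=0
  ...## -> .   bit 3 = 0  t=0,i=3
  ...#. -> #   bit 2 = 1  t=0,i=9
  ....# -> #   bit 1 = 1  t=0,i=8
  ..... -> #   bit 0 = 1  t=1,i=1
  bits 11010100100100010111011000000111 = 3566302727

3566302727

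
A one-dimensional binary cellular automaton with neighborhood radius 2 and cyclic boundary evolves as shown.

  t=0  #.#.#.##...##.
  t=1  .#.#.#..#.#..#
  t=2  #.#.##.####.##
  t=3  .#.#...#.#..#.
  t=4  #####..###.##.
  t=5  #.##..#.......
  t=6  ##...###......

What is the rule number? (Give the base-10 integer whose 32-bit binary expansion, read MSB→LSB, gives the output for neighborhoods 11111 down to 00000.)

  [31] ##### => #  t=4,i=2
  [30] ####. => #  t=2,i=9
  [29] ###.# => .  t=2,i=0
  [28] ###.. => .  t=4,i=4
  [27] ##.## => .  t=2,i=6
  [26] ##.#. => #  t=0,i=13
  [25] ##..# => .  t=4,i=5
  [24] ##... => #  t=0,i=8
  [23] #.### => #  t=2,i=7
  [22] #.##. => .  t=0,i=6
  [21] #.#.# => .  t=0,i=0
  [20] #.#.. => #  t=1,i=5
  [19] #..## => #  t=4,i=6
  [18] #..#. => #  t=1,i=7
  [17] #...# => .  t=0,i=9
  [16] #.... => .  t=5,i=8
  [15] .#### => .  t=2,i=8
  [14] .###. => .  t=2,i=13
  [13] .##.# => .  t=0,i=12
  [12] .##.. => .  t=0,i=7
  [11] .#.## => #  t=0,i=5
  [10] .#.#. => #  t=0,i=1
  [9] .#..# => .  t=1,i=6
  [8] .#... => #  t=3,i=4
  [7] ..### => .  t=4,i=7
  [6] ..##. => .  t=0,i=11
  [5] ..#.# => #  t=1,i=8
  [4] ..#.. => #  t=3,i=12
  [3] ...## => #  t=0,i=10
  [2] ...#. => .  t=3,i=6
  [1] ....# => .  t=5,i=12
  [0] ..... => .  t=5,i=9
  bits 11000101100111000000110100111000 = 3315338552

3315338552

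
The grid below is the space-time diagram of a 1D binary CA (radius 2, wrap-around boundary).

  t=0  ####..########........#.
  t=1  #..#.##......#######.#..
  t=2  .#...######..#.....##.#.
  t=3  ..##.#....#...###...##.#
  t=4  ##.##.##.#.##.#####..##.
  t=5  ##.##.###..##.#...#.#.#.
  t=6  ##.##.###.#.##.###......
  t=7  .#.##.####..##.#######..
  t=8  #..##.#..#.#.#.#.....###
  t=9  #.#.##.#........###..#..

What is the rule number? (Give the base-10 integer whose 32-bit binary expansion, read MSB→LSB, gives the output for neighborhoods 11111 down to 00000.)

902525829

  [31] ##### => .  t=0,i=8
  [30] ####. => .  t=0,i=2
  [29] ###.# => #  t=1,i=19
  [28] ###.. => #  t=0,i=3
  [27] ##.## => .  t=4,i=2
  [26] ##.#. => #  t=1,i=20
  [25] ##..# => .  t=0,i=4
  [24] ##... => #  t=0,i=14
  [23] #.### => #  t=0,i=0
  [22] #.##. => #  t=1,i=5
  [21] #.#.# => .  t=4,i=9
  [20] #.#.. => .  t=1,i=21
  [19] #..## => #  t=0,i=5
  [18] #..#. => .  t=1,i=2
  [17] #...# => #  t=2,i=3
  [16] #.... => #  t=0,i=15
  [15] .#### => .  t=0,i=1
  [14] .###. => #  t=3,i=15
  [13] .##.# => #  t=2,i=20
  [12] .##.. => #  t=1,i=6
  [11] .#.## => .  t=0,i=23
  [10] .#.#. => .  t=5,i=19
  [9] .#..# => #  t=1,i=1
  [8] .#... => #  t=2,i=2
  [7] ..### => #  t=0,i=6
  [6] ..##. => .  t=2,i=19
  [5] ..#.# => .  t=0,i=22
  [4] ..#.. => .  t=1,i=0
  [3] ...## => .  t=1,i=12
  [2] ...#. => #  t=0,i=21
  [1] ....# => .  t=0,i=20
  [0] ..... => #  t=0,i=16
  bits 00110101110010110111001110000101 = 902525829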